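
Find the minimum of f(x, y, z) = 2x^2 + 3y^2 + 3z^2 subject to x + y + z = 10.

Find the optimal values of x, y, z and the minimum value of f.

Using Lagrange multipliers on f = 2x^2 + 3y^2 + 3z^2 with constraint x + y + z = 10:
Conditions: 2*2*x = lambda, 2*3*y = lambda, 2*3*z = lambda
So x = lambda/4, y = lambda/6, z = lambda/6
Substituting into constraint: lambda * (7/12) = 10
lambda = 120/7
x = 30/7, y = 20/7, z = 20/7
Minimum value = 600/7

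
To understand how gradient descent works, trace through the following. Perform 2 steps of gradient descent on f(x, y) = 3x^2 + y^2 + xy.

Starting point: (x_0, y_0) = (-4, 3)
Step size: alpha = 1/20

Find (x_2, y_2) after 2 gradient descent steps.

f(x,y) = 3x^2 + y^2 + xy
grad_x = 6x + 1y, grad_y = 2y + 1x
Step 1: grad = (-21, 2), (-59/20, 29/10)
Step 2: grad = (-74/5, 57/20), (-221/100, 1103/400)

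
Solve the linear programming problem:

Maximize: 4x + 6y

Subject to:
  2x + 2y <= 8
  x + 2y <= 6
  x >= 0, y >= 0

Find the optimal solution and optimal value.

Feasible vertices: (0, 0), (0, 3), (2, 2), (4, 0)
Objective 4x + 6y at each:
  (0, 0): 0
  (0, 3): 18
  (2, 2): 20
  (4, 0): 16
Maximum is 20 at (2, 2).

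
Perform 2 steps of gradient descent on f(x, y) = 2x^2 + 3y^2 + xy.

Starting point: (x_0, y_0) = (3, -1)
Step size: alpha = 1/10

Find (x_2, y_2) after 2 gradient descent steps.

f(x,y) = 2x^2 + 3y^2 + xy
grad_x = 4x + 1y, grad_y = 6y + 1x
Step 1: grad = (11, -3), (19/10, -7/10)
Step 2: grad = (69/10, -23/10), (121/100, -47/100)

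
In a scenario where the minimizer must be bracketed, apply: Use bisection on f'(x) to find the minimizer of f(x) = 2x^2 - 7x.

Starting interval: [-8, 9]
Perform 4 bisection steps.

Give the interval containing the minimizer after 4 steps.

Finding critical point of f(x) = 2x^2 - 7x using bisection on f'(x) = 4x + -7.
f'(x) = 0 when x = 7/4.
Starting interval: [-8, 9]
Step 1: mid = 1/2, f'(mid) = -5, new interval = [1/2, 9]
Step 2: mid = 19/4, f'(mid) = 12, new interval = [1/2, 19/4]
Step 3: mid = 21/8, f'(mid) = 7/2, new interval = [1/2, 21/8]
Step 4: mid = 25/16, f'(mid) = -3/4, new interval = [25/16, 21/8]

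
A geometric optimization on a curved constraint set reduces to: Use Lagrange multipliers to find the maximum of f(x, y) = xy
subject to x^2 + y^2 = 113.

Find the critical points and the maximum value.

Lagrange conditions: y = 2*lambda*x and x = 2*lambda*y
If x = 0 then y = 0, violating the constraint, so x, y != 0.
Dividing: y/x = x/y => x^2 = y^2 => y = x or y = -x
Constraint: 2x^2 = 113 => x^2 = 113/2 => x = +/-sqrt(113/2)
Critical points: (sqrt(113/2), sqrt(113/2)), (-sqrt(113/2), -sqrt(113/2)), (sqrt(113/2), -sqrt(113/2)), (-sqrt(113/2), sqrt(113/2))
  y = x:  xy = x^2 = 113/2  at (sqrt(113/2), sqrt(113/2)) and (-sqrt(113/2), -sqrt(113/2))
  y = -x: xy = -x^2 = -113/2 at (sqrt(113/2), -sqrt(113/2)) and (-sqrt(113/2), sqrt(113/2))
Maximum xy = 113/2 at (sqrt(113/2), sqrt(113/2)) and (-sqrt(113/2), -sqrt(113/2))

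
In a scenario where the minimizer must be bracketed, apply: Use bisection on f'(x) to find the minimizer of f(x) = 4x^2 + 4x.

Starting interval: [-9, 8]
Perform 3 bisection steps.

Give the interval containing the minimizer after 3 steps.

Finding critical point of f(x) = 4x^2 + 4x using bisection on f'(x) = 8x + 4.
f'(x) = 0 when x = -1/2.
Starting interval: [-9, 8]
Step 1: mid = -1/2, f'(mid) = 0, new interval = [-1/2, -1/2]
Step 2: mid = -1/2, f'(mid) = 0, new interval = [-1/2, -1/2]
Step 3: mid = -1/2, f'(mid) = 0, new interval = [-1/2, -1/2]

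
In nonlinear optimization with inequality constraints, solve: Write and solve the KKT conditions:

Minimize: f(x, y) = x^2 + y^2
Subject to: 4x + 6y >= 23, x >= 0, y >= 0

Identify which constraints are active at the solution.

KKT conditions for min x^2 + y^2 s.t. 4x + 6y >= 23, x >= 0, y >= 0:
Stationarity: 2x = mu*4 + mu_x, 2y = mu*6 + mu_y, with mu, mu_x, mu_y >= 0
Complementary slackness: mu*(4x + 6y - 23) = 0, mu_x*x = 0, mu_y*y = 0
(0, 0) is infeasible (4*0 + 6*0 < 23), so if mu = 0 stationarity would force x = mu_x/2 >= 0, y = mu_y/2 >= 0 with mu_x*x = mu_y*y = 0, i.e. x = y = 0: contradiction. Hence mu > 0 and 4x + 6y = 23 is active.
Try x > 0, y > 0 (so mu_x = mu_y = 0): x = 4*mu/2, y = 6*mu/2
Substitute: 4*(4*mu/2) + 6*(6*mu/2) = 23
  mu*52/2 = 23 => mu = 23/26
x* = 23/13 > 0, y* = 69/26 > 0, consistent with mu_x = mu_y = 0.
f is convex and the constraints are linear, so this KKT point is the global minimum.
f* = 529/52
Active constraints: 4x + 6y >= 23 (holds with equality, mu = 23/26 > 0); x >= 0 and y >= 0 are inactive (mu_x = mu_y = 0).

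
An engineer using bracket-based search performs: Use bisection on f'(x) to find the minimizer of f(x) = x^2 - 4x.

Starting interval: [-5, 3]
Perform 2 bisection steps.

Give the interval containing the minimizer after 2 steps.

Finding critical point of f(x) = x^2 - 4x using bisection on f'(x) = 2x + -4.
f'(x) = 0 when x = 2.
Starting interval: [-5, 3]
Step 1: mid = -1, f'(mid) = -6, new interval = [-1, 3]
Step 2: mid = 1, f'(mid) = -2, new interval = [1, 3]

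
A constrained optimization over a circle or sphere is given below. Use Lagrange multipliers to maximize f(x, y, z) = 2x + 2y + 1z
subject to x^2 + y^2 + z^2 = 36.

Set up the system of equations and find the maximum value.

Lagrange conditions: 2 = 2*lambda*x, 2 = 2*lambda*y, 1 = 2*lambda*z
So x:2 = y:2 = z:1, i.e. x = 2t, y = 2t, z = 1t
Constraint: t^2*(2^2 + 2^2 + 1^2) = 36
  t^2 * 9 = 36  =>  t = sqrt(4)
Maximum = 2*2t + 2*2t + 1*1t = 9*sqrt(4) = 18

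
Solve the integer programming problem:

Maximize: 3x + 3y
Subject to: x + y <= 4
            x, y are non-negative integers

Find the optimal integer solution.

Objective: 3x + 3y, constraint: x + y <= 4
Coefficient of x is 3 >= coefficient of y is 3, so allocate the entire budget to x.
Optimal: x = 4, y = 0, value = 12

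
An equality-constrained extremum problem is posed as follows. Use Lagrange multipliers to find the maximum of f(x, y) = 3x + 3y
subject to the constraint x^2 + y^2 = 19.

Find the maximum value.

Set up Lagrange conditions: grad f = lambda * grad g
  3 = 2*lambda*x
  3 = 2*lambda*y
From these: x/y = 3/3, so x = 3t, y = 3t for some t.
Substitute into constraint: (3t)^2 + (3t)^2 = 19
  t^2 * 18 = 19
  t = sqrt(19/18)
Maximum = 3*x + 3*y = (3^2 + 3^2)*t = 18 * sqrt(19/18) = sqrt(342)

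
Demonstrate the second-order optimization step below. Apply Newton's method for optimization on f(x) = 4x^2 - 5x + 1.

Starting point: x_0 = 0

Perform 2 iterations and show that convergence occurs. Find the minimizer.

f(x) = 4x^2 - 5x + 1, f'(x) = 8x + (-5), f''(x) = 8
Step 1: f'(0) = -5, x_1 = 0 - -5/8 = 5/8
Step 2: f'(5/8) = 0, x_2 = 5/8 (converged)
Newton's method converges in 1 step for quadratics.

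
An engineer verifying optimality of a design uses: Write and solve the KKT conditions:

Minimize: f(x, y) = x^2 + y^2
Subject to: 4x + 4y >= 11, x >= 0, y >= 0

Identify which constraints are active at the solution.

KKT conditions for min x^2 + y^2 s.t. 4x + 4y >= 11, x >= 0, y >= 0:
Stationarity: 2x = mu*4 + mu_x, 2y = mu*4 + mu_y, with mu, mu_x, mu_y >= 0
Complementary slackness: mu*(4x + 4y - 11) = 0, mu_x*x = 0, mu_y*y = 0
(0, 0) is infeasible (4*0 + 4*0 < 11), so if mu = 0 stationarity would force x = mu_x/2 >= 0, y = mu_y/2 >= 0 with mu_x*x = mu_y*y = 0, i.e. x = y = 0: contradiction. Hence mu > 0 and 4x + 4y = 11 is active.
Try x > 0, y > 0 (so mu_x = mu_y = 0): x = 4*mu/2, y = 4*mu/2
Substitute: 4*(4*mu/2) + 4*(4*mu/2) = 11
  mu*32/2 = 11 => mu = 11/16
x* = 11/8 > 0, y* = 11/8 > 0, consistent with mu_x = mu_y = 0.
f is convex and the constraints are linear, so this KKT point is the global minimum.
f* = 121/32
Active constraints: 4x + 4y >= 11 (holds with equality, mu = 11/16 > 0); x >= 0 and y >= 0 are inactive (mu_x = mu_y = 0).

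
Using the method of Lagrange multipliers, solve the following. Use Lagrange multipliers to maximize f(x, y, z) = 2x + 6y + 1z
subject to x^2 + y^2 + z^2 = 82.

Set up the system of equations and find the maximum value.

Lagrange conditions: 2 = 2*lambda*x, 6 = 2*lambda*y, 1 = 2*lambda*z
So x:2 = y:6 = z:1, i.e. x = 2t, y = 6t, z = 1t
Constraint: t^2*(2^2 + 6^2 + 1^2) = 82
  t^2 * 41 = 82  =>  t = sqrt(2)
Maximum = 2*2t + 6*6t + 1*1t = 41*sqrt(2) = sqrt(3362)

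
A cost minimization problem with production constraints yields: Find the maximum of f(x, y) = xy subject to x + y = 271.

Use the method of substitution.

Substitute y = 271 - x into f(x,y) = xy:
g(x) = x(271 - x) = 271x - x^2
g'(x) = 271 - 2x = 0  =>  x = 271/2
y = 271 - 271/2 = 271/2
Maximum value = (271/2) * (271/2) = 73441/4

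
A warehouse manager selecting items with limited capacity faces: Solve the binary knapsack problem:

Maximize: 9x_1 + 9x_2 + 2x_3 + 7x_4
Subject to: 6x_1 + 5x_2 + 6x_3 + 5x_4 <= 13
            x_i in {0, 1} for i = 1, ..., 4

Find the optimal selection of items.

Items: item 1 (v=9, w=6), item 2 (v=9, w=5), item 3 (v=2, w=6), item 4 (v=7, w=5)
Capacity: 13
Checking all 16 subsets (w = total weight, v = total value):
  {}: w = 0, v = 0
  {1}: w = 6, v = 9
  {2}: w = 5, v = 9
  {3}: w = 6, v = 2
  {4}: w = 5, v = 7
  {1, 2}: w = 11, v = 18
  {1, 3}: w = 12, v = 11
  {1, 4}: w = 11, v = 16
  {2, 3}: w = 11, v = 11
  {2, 4}: w = 10, v = 16
  {3, 4}: w = 11, v = 9
  {1, 2, 3}: w = 17 > 13, infeasible
  {1, 2, 4}: w = 16 > 13, infeasible
  {1, 3, 4}: w = 17 > 13, infeasible
  {2, 3, 4}: w = 16 > 13, infeasible
  {1, 2, 3, 4}: w = 22 > 13, infeasible
Best feasible subset: items [1, 2]
Total weight: 11 <= 13, total value: 18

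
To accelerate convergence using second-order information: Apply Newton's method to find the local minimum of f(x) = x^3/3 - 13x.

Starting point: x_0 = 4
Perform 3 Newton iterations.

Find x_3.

f(x) = x^3/3 - 13x
f'(x) = x^2 - 13, f''(x) = 2x
Newton update: x_{n+1} = x_n - (x_n^2 - 13)/(2*x_n)
Step 1: x_0 = 4, f'=3, f''=8, x_1 = 29/8
Step 2: x_1 = 29/8, f'=9/64, f''=29/4, x_2 = 1673/464
Step 3: x_2 = 1673/464, f'=81/215296, f''=1673/232, x_3 = 5597777/1552544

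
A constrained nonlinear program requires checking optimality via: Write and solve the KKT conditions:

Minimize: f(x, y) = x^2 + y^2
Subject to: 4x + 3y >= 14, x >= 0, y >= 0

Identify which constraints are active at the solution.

KKT conditions for min x^2 + y^2 s.t. 4x + 3y >= 14, x >= 0, y >= 0:
Stationarity: 2x = mu*4 + mu_x, 2y = mu*3 + mu_y, with mu, mu_x, mu_y >= 0
Complementary slackness: mu*(4x + 3y - 14) = 0, mu_x*x = 0, mu_y*y = 0
(0, 0) is infeasible (4*0 + 3*0 < 14), so if mu = 0 stationarity would force x = mu_x/2 >= 0, y = mu_y/2 >= 0 with mu_x*x = mu_y*y = 0, i.e. x = y = 0: contradiction. Hence mu > 0 and 4x + 3y = 14 is active.
Try x > 0, y > 0 (so mu_x = mu_y = 0): x = 4*mu/2, y = 3*mu/2
Substitute: 4*(4*mu/2) + 3*(3*mu/2) = 14
  mu*25/2 = 14 => mu = 28/25
x* = 56/25 > 0, y* = 42/25 > 0, consistent with mu_x = mu_y = 0.
f is convex and the constraints are linear, so this KKT point is the global minimum.
f* = 196/25
Active constraints: 4x + 3y >= 14 (holds with equality, mu = 28/25 > 0); x >= 0 and y >= 0 are inactive (mu_x = mu_y = 0).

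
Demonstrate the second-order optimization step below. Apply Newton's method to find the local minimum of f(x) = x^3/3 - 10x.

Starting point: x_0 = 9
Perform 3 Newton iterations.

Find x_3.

f(x) = x^3/3 - 10x
f'(x) = x^2 - 10, f''(x) = 2x
Newton update: x_{n+1} = x_n - (x_n^2 - 10)/(2*x_n)
Step 1: x_0 = 9, f'=71, f''=18, x_1 = 91/18
Step 2: x_1 = 91/18, f'=5041/324, f''=91/9, x_2 = 11521/3276
Step 3: x_2 = 11521/3276, f'=25411681/10732176, f''=11521/1638, x_3 = 240055201/75485592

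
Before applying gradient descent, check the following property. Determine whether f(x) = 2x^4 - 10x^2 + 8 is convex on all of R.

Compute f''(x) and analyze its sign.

f(x) = 2x^4 - 10x^2 + 8
f'(x) = 8x^3 + -20x
f''(x) = 24x^2 + -20
f''(0) = -20 < 0, so not convex near x = 0
Therefore, f is not globally convex on R.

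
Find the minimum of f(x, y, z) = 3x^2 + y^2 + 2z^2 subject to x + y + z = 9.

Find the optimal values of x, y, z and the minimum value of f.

Using Lagrange multipliers on f = 3x^2 + y^2 + 2z^2 with constraint x + y + z = 9:
Conditions: 2*3*x = lambda, 2*1*y = lambda, 2*2*z = lambda
So x = lambda/6, y = lambda/2, z = lambda/4
Substituting into constraint: lambda * (11/12) = 9
lambda = 108/11
x = 18/11, y = 54/11, z = 27/11
Minimum value = 486/11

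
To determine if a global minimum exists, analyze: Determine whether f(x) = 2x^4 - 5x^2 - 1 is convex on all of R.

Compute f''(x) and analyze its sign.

f(x) = 2x^4 - 5x^2 - 1
f'(x) = 8x^3 + -10x
f''(x) = 24x^2 + -10
f''(0) = -10 < 0, so not convex near x = 0
Therefore, f is not globally convex on R.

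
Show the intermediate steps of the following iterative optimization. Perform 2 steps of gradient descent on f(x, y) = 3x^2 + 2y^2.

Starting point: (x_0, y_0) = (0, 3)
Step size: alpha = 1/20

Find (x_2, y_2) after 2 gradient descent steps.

f(x,y) = 3x^2 + 2y^2
grad_x = 6x + 0y, grad_y = 4y + 0x
Step 1: grad = (0, 12), (0, 12/5)
Step 2: grad = (0, 48/5), (0, 48/25)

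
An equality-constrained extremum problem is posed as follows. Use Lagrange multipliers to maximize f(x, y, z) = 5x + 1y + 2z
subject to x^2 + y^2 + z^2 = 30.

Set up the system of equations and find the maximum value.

Lagrange conditions: 5 = 2*lambda*x, 1 = 2*lambda*y, 2 = 2*lambda*z
So x:5 = y:1 = z:2, i.e. x = 5t, y = 1t, z = 2t
Constraint: t^2*(5^2 + 1^2 + 2^2) = 30
  t^2 * 30 = 30  =>  t = sqrt(1)
Maximum = 5*5t + 1*1t + 2*2t = 30*sqrt(1) = 30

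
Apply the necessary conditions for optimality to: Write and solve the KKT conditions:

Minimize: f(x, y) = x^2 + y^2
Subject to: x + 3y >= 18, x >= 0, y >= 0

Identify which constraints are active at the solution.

KKT conditions for min x^2 + y^2 s.t. 1x + 3y >= 18, x >= 0, y >= 0:
Stationarity: 2x = mu*1 + mu_x, 2y = mu*3 + mu_y, with mu, mu_x, mu_y >= 0
Complementary slackness: mu*(x + 3y - 18) = 0, mu_x*x = 0, mu_y*y = 0
(0, 0) is infeasible (1*0 + 3*0 < 18), so if mu = 0 stationarity would force x = mu_x/2 >= 0, y = mu_y/2 >= 0 with mu_x*x = mu_y*y = 0, i.e. x = y = 0: contradiction. Hence mu > 0 and x + 3y = 18 is active.
Try x > 0, y > 0 (so mu_x = mu_y = 0): x = 1*mu/2, y = 3*mu/2
Substitute: 1*(1*mu/2) + 3*(3*mu/2) = 18
  mu*10/2 = 18 => mu = 18/5
x* = 9/5 > 0, y* = 27/5 > 0, consistent with mu_x = mu_y = 0.
f is convex and the constraints are linear, so this KKT point is the global minimum.
f* = 162/5
Active constraints: x + 3y >= 18 (holds with equality, mu = 18/5 > 0); x >= 0 and y >= 0 are inactive (mu_x = mu_y = 0).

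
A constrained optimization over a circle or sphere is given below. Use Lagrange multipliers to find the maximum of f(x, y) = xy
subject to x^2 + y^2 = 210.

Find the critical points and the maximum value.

Lagrange conditions: y = 2*lambda*x and x = 2*lambda*y
If x = 0 then y = 0, violating the constraint, so x, y != 0.
Dividing: y/x = x/y => x^2 = y^2 => y = x or y = -x
Constraint: 2x^2 = 210 => x^2 = 105 => x = +/-sqrt(105)
Critical points: (sqrt(105), sqrt(105)), (-sqrt(105), -sqrt(105)), (sqrt(105), -sqrt(105)), (-sqrt(105), sqrt(105))
  y = x:  xy = x^2 = 105  at (sqrt(105), sqrt(105)) and (-sqrt(105), -sqrt(105))
  y = -x: xy = -x^2 = -105 at (sqrt(105), -sqrt(105)) and (-sqrt(105), sqrt(105))
Maximum xy = 105 at (sqrt(105), sqrt(105)) and (-sqrt(105), -sqrt(105))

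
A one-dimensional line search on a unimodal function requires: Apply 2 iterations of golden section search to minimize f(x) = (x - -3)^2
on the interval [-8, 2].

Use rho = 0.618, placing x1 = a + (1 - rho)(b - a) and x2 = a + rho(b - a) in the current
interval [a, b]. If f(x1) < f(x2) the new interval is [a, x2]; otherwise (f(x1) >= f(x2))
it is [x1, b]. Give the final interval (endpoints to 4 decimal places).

Golden section search for min of f(x) = (x - -3)^2 on [-8, 2].
Each step: x1 = a + (1 - rho)(b - a), x2 = a + rho(b - a); if f(x1) < f(x2) keep [a, x2], otherwise keep [x1, b].
Step 1: [-8.0000, 2.0000], x1=-4.1800 (f=1.3924), x2=-1.8200 (f=1.3924); f(x1) = f(x2) (tie, not '<') => keep [-4.1800, 2.0000]
Step 2: [-4.1800, 2.0000], x1=-1.8192 (f=1.3942), x2=-0.3608 (f=6.9656); f(x1) < f(x2) => keep [-4.1800, -0.3608]
Final interval: [-4.1800, -0.3608]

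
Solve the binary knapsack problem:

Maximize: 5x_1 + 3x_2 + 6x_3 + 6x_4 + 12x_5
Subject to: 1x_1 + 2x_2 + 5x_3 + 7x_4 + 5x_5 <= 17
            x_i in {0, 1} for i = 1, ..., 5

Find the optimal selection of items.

Items: item 1 (v=5, w=1), item 2 (v=3, w=2), item 3 (v=6, w=5), item 4 (v=6, w=7), item 5 (v=12, w=5)
Capacity: 17
Checking all 32 subsets (w = total weight, v = total value):
  {}: w = 0, v = 0
  {1}: w = 1, v = 5
  {2}: w = 2, v = 3
  {3}: w = 5, v = 6
  {4}: w = 7, v = 6
  {5}: w = 5, v = 12
  {1, 2}: w = 3, v = 8
  {1, 3}: w = 6, v = 11
  {1, 4}: w = 8, v = 11
  {1, 5}: w = 6, v = 17
  {2, 3}: w = 7, v = 9
  {2, 4}: w = 9, v = 9
  {2, 5}: w = 7, v = 15
  {3, 4}: w = 12, v = 12
  {3, 5}: w = 10, v = 18
  {4, 5}: w = 12, v = 18
  {1, 2, 3}: w = 8, v = 14
  {1, 2, 4}: w = 10, v = 14
  {1, 2, 5}: w = 8, v = 20
  {1, 3, 4}: w = 13, v = 17
  {1, 3, 5}: w = 11, v = 23
  {1, 4, 5}: w = 13, v = 23
  {2, 3, 4}: w = 14, v = 15
  {2, 3, 5}: w = 12, v = 21
  {2, 4, 5}: w = 14, v = 21
  {3, 4, 5}: w = 17, v = 24
  {1, 2, 3, 4}: w = 15, v = 20
  {1, 2, 3, 5}: w = 13, v = 26
  {1, 2, 4, 5}: w = 15, v = 26
  {1, 3, 4, 5}: w = 18 > 17, infeasible
  {2, 3, 4, 5}: w = 19 > 17, infeasible
  {1, 2, 3, 4, 5}: w = 20 > 17, infeasible
Best feasible subset: items [1, 2, 3, 5]
(The same value 26 is also attained by {1, 2, 4, 5}.)
Total weight: 13 <= 17, total value: 26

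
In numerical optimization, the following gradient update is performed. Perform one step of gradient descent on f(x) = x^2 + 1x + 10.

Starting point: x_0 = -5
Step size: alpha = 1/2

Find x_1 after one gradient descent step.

f(x) = x^2 + 1x + 10
f'(x) = 2x + 1
f'(-5) = 2*-5 + (1) = -9
x_1 = x_0 - alpha * f'(x_0) = -5 - 1/2 * -9 = -1/2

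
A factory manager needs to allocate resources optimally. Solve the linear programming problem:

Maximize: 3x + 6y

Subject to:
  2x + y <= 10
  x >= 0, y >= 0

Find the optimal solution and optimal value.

The feasible region has vertices at [(0, 0), (5, 0), (0, 10)].
Checking objective 3x + 6y at each vertex:
  (0, 0): 3*0 + 6*0 = 0
  (5, 0): 3*5 + 6*0 = 15
  (0, 10): 3*0 + 6*10 = 60
Maximum is 60 at (0, 10).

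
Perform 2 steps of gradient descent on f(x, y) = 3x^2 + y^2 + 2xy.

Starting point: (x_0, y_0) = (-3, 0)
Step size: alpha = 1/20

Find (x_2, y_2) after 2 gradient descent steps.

f(x,y) = 3x^2 + y^2 + 2xy
grad_x = 6x + 2y, grad_y = 2y + 2x
Step 1: grad = (-18, -6), (-21/10, 3/10)
Step 2: grad = (-12, -18/5), (-3/2, 12/25)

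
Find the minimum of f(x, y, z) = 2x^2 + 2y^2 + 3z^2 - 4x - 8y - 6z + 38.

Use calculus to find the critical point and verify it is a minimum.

f(x,y,z) = 2x^2 + 2y^2 + 3z^2 - 4x - 8y - 6z + 38
df/dx = 4x + (-4) = 0 => x = 1
df/dy = 4y + (-8) = 0 => y = 2
df/dz = 6z + (-6) = 0 => z = 1
f(1,2,1) = 2*(1)^2 + 2*(2)^2 + 3*(1)^2 + -4*(1) + -8*(2) + -6*(1) + 38 = 25
Hessian is diagonal with entries 4, 4, 6 > 0, confirmed minimum.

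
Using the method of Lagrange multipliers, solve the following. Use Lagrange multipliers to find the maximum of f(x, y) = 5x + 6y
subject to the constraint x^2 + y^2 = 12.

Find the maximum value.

Set up Lagrange conditions: grad f = lambda * grad g
  5 = 2*lambda*x
  6 = 2*lambda*y
From these: x/y = 5/6, so x = 5t, y = 6t for some t.
Substitute into constraint: (5t)^2 + (6t)^2 = 12
  t^2 * 61 = 12
  t = sqrt(12/61)
Maximum = 5*x + 6*y = (5^2 + 6^2)*t = 61 * sqrt(12/61) = sqrt(732)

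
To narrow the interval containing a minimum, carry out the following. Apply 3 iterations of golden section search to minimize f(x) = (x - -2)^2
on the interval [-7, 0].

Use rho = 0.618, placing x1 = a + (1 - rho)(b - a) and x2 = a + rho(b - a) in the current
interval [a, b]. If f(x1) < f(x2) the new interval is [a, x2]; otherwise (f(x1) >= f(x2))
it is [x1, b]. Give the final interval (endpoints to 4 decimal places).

Golden section search for min of f(x) = (x - -2)^2 on [-7, 0].
Each step: x1 = a + (1 - rho)(b - a), x2 = a + rho(b - a); if f(x1) < f(x2) keep [a, x2], otherwise keep [x1, b].
Step 1: [-7.0000, 0.0000], x1=-4.3260 (f=5.4103), x2=-2.6740 (f=0.4543); f(x1) > f(x2) => keep [-4.3260, 0.0000]
Step 2: [-4.3260, 0.0000], x1=-2.6735 (f=0.4536), x2=-1.6525 (f=0.1207); f(x1) > f(x2) => keep [-2.6735, 0.0000]
Step 3: [-2.6735, 0.0000], x1=-1.6522 (f=0.1210), x2=-1.0213 (f=0.9579); f(x1) < f(x2) => keep [-2.6735, -1.0213]
Final interval: [-2.6735, -1.0213]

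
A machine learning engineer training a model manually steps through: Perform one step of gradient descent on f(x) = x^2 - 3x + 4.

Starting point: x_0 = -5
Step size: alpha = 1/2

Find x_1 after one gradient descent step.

f(x) = x^2 - 3x + 4
f'(x) = 2x - 3
f'(-5) = 2*-5 + (-3) = -13
x_1 = x_0 - alpha * f'(x_0) = -5 - 1/2 * -13 = 3/2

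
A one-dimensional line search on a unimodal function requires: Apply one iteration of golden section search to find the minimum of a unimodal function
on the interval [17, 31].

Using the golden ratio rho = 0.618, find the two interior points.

Golden section search on [17, 31].
Golden ratio rho = 0.618 (approx).
Interior points:
  x_1 = 17 + (1-0.618)*14 = 22.3480
  x_2 = 17 + 0.618*14 = 25.6520
Compare f(x_1) and f(x_2) to determine which subinterval to keep.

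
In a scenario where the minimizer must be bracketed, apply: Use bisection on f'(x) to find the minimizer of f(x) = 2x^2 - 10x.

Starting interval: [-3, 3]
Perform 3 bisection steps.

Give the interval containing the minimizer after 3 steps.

Finding critical point of f(x) = 2x^2 - 10x using bisection on f'(x) = 4x + -10.
f'(x) = 0 when x = 5/2.
Starting interval: [-3, 3]
Step 1: mid = 0, f'(mid) = -10, new interval = [0, 3]
Step 2: mid = 3/2, f'(mid) = -4, new interval = [3/2, 3]
Step 3: mid = 9/4, f'(mid) = -1, new interval = [9/4, 3]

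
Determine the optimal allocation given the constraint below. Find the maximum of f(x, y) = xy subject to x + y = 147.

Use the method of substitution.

Substitute y = 147 - x into f(x,y) = xy:
g(x) = x(147 - x) = 147x - x^2
g'(x) = 147 - 2x = 0  =>  x = 147/2
y = 147 - 147/2 = 147/2
Maximum value = (147/2) * (147/2) = 21609/4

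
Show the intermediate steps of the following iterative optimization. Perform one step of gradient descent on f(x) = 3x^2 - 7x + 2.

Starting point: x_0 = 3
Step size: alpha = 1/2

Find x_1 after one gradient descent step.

f(x) = 3x^2 - 7x + 2
f'(x) = 6x - 7
f'(3) = 6*3 + (-7) = 11
x_1 = x_0 - alpha * f'(x_0) = 3 - 1/2 * 11 = -5/2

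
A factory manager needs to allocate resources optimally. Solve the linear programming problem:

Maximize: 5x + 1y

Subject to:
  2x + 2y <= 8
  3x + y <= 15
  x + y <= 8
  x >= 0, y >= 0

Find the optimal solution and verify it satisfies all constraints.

Feasible vertices: (0, 0), (0, 4), (4, 0)
Objective 5x + 1y at each vertex:
  (0, 0): 0
  (0, 4): 4
  (4, 0): 20
Maximum is 20 at (4, 0).
Verify constraints at (x, y) = (4, 0):
  2*4 + 2*0 = 8 <= 8 (active)
  3*4 + 1*0 = 12 <= 15
  1*4 + 1*0 = 4 <= 8
  x = 4 >= 0, y = 0 >= 0. All constraints satisfied.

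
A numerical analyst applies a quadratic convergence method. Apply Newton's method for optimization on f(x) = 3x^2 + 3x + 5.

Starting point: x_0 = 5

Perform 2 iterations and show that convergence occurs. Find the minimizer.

f(x) = 3x^2 + 3x + 5, f'(x) = 6x + (3), f''(x) = 6
Step 1: f'(5) = 33, x_1 = 5 - 33/6 = -1/2
Step 2: f'(-1/2) = 0, x_2 = -1/2 (converged)
Newton's method converges in 1 step for quadratics.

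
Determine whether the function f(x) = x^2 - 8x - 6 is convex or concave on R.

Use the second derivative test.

f(x) = x^2 - 8x - 6
f'(x) = 2x - 8
f''(x) = 2
Since f''(x) = 2 > 0 for all x, f is convex on R.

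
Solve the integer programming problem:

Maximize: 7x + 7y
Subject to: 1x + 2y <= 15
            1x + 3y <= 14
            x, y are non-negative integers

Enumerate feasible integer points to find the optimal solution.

Constraint 1: 1x + 2y <= 15
Constraint 2: 1x + 3y <= 14
Feasible x range (need y >= 0): 0 <= x <= min(15/1, 14/1) => x in {0, ..., 14}.
Enumerate feasible integer points row by row (the coefficient of y is 7 > 0, so for each x the largest feasible y gives the best value):
  x = 0: y <= min((15 - 1*0)/2, (14 - 1*0)/3) => y in {0, ..., 4}; best 7*0 + 7*4 = 28
  x = 1: y <= min((15 - 1*1)/2, (14 - 1*1)/3) => y in {0, ..., 4}; best 7*1 + 7*4 = 35
  x = 2: y <= min((15 - 1*2)/2, (14 - 1*2)/3) => y in {0, ..., 4}; best 7*2 + 7*4 = 42
  x = 3: y <= min((15 - 1*3)/2, (14 - 1*3)/3) => y in {0, ..., 3}; best 7*3 + 7*3 = 42
  x = 4: y <= min((15 - 1*4)/2, (14 - 1*4)/3) => y in {0, ..., 3}; best 7*4 + 7*3 = 49
  x = 5: y <= min((15 - 1*5)/2, (14 - 1*5)/3) => y in {0, ..., 3}; best 7*5 + 7*3 = 56
  x = 6: y <= min((15 - 1*6)/2, (14 - 1*6)/3) => y in {0, ..., 2}; best 7*6 + 7*2 = 56
  x = 7: y <= min((15 - 1*7)/2, (14 - 1*7)/3) => y in {0, ..., 2}; best 7*7 + 7*2 = 63
  x = 8: y <= min((15 - 1*8)/2, (14 - 1*8)/3) => y in {0, ..., 2}; best 7*8 + 7*2 = 70
  x = 9: y <= min((15 - 1*9)/2, (14 - 1*9)/3) => y in {0, ..., 1}; best 7*9 + 7*1 = 70
  x = 10: y <= min((15 - 1*10)/2, (14 - 1*10)/3) => y in {0, ..., 1}; best 7*10 + 7*1 = 77
  x = 11: y <= min((15 - 1*11)/2, (14 - 1*11)/3) => y in {0, ..., 1}; best 7*11 + 7*1 = 84
  x = 12: y <= min((15 - 1*12)/2, (14 - 1*12)/3) => y in {0}; best 7*12 + 7*0 = 84
  x = 13: y <= min((15 - 1*13)/2, (14 - 1*13)/3) => y in {0}; best 7*13 + 7*0 = 91
  x = 14: y <= min((15 - 1*14)/2, (14 - 1*14)/3) => y in {0}; best 7*14 + 7*0 = 98
The maximum 7x + 7y = 98 is achieved at x = 14, y = 0.
Check: 1*14 + 2*0 = 14 <= 15 and 1*14 + 3*0 = 14 <= 14.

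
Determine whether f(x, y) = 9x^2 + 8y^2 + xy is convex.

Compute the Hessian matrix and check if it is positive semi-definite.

f(x,y) = 9x^2 + 8y^2 + xy
Hessian H = [[18, 1], [1, 16]]
trace(H) = 34, det(H) = 287
Eigenvalues: (34 +/- sqrt(8)) / 2 = 18.41, 15.59
Since both eigenvalues > 0, f is convex.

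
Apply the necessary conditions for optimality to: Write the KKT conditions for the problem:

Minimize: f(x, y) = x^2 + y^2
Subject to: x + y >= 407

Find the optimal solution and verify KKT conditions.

KKT conditions for min x^2 + y^2 s.t. x + y >= 407:
Stationarity: 2x = mu, 2y = mu
So x = y = mu/2.
Complementary slackness: mu*(x + y - 407) = 0
Primal feasibility: x + y >= 407; dual feasibility: mu >= 0
If mu = 0 then x = y = 0, but 0 + 0 < 407 is infeasible, so the constraint is active.
Constraint active: x + y = 2*(mu/2) = 407 => mu = 407
x = y = 407/2, f = 165649/2
Verify: stationarity 2*(407/2) = 407 = mu; primal 407/2 + 407/2 = 407 >= 407; dual mu = 407 >= 0; complementary slackness 407*(407 - 407) = 0. All KKT conditions hold.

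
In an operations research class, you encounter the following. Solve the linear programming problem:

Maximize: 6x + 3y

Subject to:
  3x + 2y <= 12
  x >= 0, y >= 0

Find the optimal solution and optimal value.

The feasible region has vertices at [(0, 0), (4, 0), (0, 6)].
Checking objective 6x + 3y at each vertex:
  (0, 0): 6*0 + 3*0 = 0
  (4, 0): 6*4 + 3*0 = 24
  (0, 6): 6*0 + 3*6 = 18
Maximum is 24 at (4, 0).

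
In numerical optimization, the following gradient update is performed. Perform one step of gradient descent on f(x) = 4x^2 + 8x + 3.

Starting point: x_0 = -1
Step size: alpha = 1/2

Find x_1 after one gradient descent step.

f(x) = 4x^2 + 8x + 3
f'(x) = 8x + 8
f'(-1) = 8*-1 + (8) = 0
x_1 = x_0 - alpha * f'(x_0) = -1 - 1/2 * 0 = -1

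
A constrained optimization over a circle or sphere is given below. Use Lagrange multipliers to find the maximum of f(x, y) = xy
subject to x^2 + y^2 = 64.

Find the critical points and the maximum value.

Lagrange conditions: y = 2*lambda*x and x = 2*lambda*y
If x = 0 then y = 0, violating the constraint, so x, y != 0.
Dividing: y/x = x/y => x^2 = y^2 => y = x or y = -x
Constraint: 2x^2 = 64 => x^2 = 32 => x = +/-sqrt(32)
Critical points: (sqrt(32), sqrt(32)), (-sqrt(32), -sqrt(32)), (sqrt(32), -sqrt(32)), (-sqrt(32), sqrt(32))
  y = x:  xy = x^2 = 32  at (sqrt(32), sqrt(32)) and (-sqrt(32), -sqrt(32))
  y = -x: xy = -x^2 = -32 at (sqrt(32), -sqrt(32)) and (-sqrt(32), sqrt(32))
Maximum xy = 32 at (sqrt(32), sqrt(32)) and (-sqrt(32), -sqrt(32))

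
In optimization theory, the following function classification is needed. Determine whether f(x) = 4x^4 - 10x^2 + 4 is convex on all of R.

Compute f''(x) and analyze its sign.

f(x) = 4x^4 - 10x^2 + 4
f'(x) = 16x^3 + -20x
f''(x) = 48x^2 + -20
f''(0) = -20 < 0, so not convex near x = 0
Therefore, f is not globally convex on R.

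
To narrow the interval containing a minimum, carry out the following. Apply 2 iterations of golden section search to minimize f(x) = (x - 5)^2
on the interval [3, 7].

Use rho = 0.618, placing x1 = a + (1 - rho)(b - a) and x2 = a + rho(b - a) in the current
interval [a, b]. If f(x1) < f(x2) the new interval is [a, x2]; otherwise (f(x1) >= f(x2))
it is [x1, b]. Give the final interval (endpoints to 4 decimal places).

Golden section search for min of f(x) = (x - 5)^2 on [3, 7].
Each step: x1 = a + (1 - rho)(b - a), x2 = a + rho(b - a); if f(x1) < f(x2) keep [a, x2], otherwise keep [x1, b].
Step 1: [3.0000, 7.0000], x1=4.5280 (f=0.2228), x2=5.4720 (f=0.2228); f(x1) = f(x2) (tie, not '<') => keep [4.5280, 7.0000]
Step 2: [4.5280, 7.0000], x1=5.4723 (f=0.2231), x2=6.0557 (f=1.1145); f(x1) < f(x2) => keep [4.5280, 6.0557]
Final interval: [4.5280, 6.0557]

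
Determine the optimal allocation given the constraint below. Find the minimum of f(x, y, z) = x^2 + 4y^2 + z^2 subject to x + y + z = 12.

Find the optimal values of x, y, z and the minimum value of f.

Using Lagrange multipliers on f = x^2 + 4y^2 + z^2 with constraint x + y + z = 12:
Conditions: 2*1*x = lambda, 2*4*y = lambda, 2*1*z = lambda
So x = lambda/2, y = lambda/8, z = lambda/2
Substituting into constraint: lambda * (9/8) = 12
lambda = 32/3
x = 16/3, y = 4/3, z = 16/3
Minimum value = 64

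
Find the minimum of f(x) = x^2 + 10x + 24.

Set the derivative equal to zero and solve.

f(x) = x^2 + 10x + 24
f'(x) = 2x + (10) = 0
x = -10/2 = -5
f(-5) = -1
Since f''(x) = 2 > 0, this is a minimum.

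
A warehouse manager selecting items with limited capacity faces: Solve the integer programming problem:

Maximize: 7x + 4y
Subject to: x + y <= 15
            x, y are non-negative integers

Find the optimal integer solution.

Objective: 7x + 4y, constraint: x + y <= 15
Coefficient of x is 7 >= coefficient of y is 4, so allocate the entire budget to x.
Optimal: x = 15, y = 0, value = 105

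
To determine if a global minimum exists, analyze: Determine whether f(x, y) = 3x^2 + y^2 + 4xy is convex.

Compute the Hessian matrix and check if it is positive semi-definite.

f(x,y) = 3x^2 + y^2 + 4xy
Hessian H = [[6, 4], [4, 2]]
trace(H) = 8, det(H) = -4
Eigenvalues: (8 +/- sqrt(80)) / 2 = 8.472, -0.4721
Since not both eigenvalues positive, f is neither convex nor concave.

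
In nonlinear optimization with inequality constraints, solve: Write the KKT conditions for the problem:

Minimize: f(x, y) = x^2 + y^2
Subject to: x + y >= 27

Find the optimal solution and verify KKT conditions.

KKT conditions for min x^2 + y^2 s.t. x + y >= 27:
Stationarity: 2x = mu, 2y = mu
So x = y = mu/2.
Complementary slackness: mu*(x + y - 27) = 0
Primal feasibility: x + y >= 27; dual feasibility: mu >= 0
If mu = 0 then x = y = 0, but 0 + 0 < 27 is infeasible, so the constraint is active.
Constraint active: x + y = 2*(mu/2) = 27 => mu = 27
x = y = 27/2, f = 729/2
Verify: stationarity 2*(27/2) = 27 = mu; primal 27/2 + 27/2 = 27 >= 27; dual mu = 27 >= 0; complementary slackness 27*(27 - 27) = 0. All KKT conditions hold.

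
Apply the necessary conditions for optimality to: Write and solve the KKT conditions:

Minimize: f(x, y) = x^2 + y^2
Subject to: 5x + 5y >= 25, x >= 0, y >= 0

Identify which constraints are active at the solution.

KKT conditions for min x^2 + y^2 s.t. 5x + 5y >= 25, x >= 0, y >= 0:
Stationarity: 2x = mu*5 + mu_x, 2y = mu*5 + mu_y, with mu, mu_x, mu_y >= 0
Complementary slackness: mu*(5x + 5y - 25) = 0, mu_x*x = 0, mu_y*y = 0
(0, 0) is infeasible (5*0 + 5*0 < 25), so if mu = 0 stationarity would force x = mu_x/2 >= 0, y = mu_y/2 >= 0 with mu_x*x = mu_y*y = 0, i.e. x = y = 0: contradiction. Hence mu > 0 and 5x + 5y = 25 is active.
Try x > 0, y > 0 (so mu_x = mu_y = 0): x = 5*mu/2, y = 5*mu/2
Substitute: 5*(5*mu/2) + 5*(5*mu/2) = 25
  mu*50/2 = 25 => mu = 1
x* = 5/2 > 0, y* = 5/2 > 0, consistent with mu_x = mu_y = 0.
f is convex and the constraints are linear, so this KKT point is the global minimum.
f* = 25/2
Active constraints: 5x + 5y >= 25 (holds with equality, mu = 1 > 0); x >= 0 and y >= 0 are inactive (mu_x = mu_y = 0).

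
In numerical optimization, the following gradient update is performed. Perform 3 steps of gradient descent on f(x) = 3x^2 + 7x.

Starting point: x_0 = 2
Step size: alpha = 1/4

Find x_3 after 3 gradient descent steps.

f(x) = 3x^2 + 7x, f'(x) = 6x + (7)
Step 1: f'(2) = 19, x_1 = 2 - 1/4 * 19 = -11/4
Step 2: f'(-11/4) = -19/2, x_2 = -11/4 - 1/4 * -19/2 = -3/8
Step 3: f'(-3/8) = 19/4, x_3 = -3/8 - 1/4 * 19/4 = -25/16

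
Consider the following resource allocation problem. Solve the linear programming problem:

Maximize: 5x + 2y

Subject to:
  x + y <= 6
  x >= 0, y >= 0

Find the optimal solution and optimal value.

The feasible region has vertices at [(0, 0), (6, 0), (0, 6)].
Checking objective 5x + 2y at each vertex:
  (0, 0): 5*0 + 2*0 = 0
  (6, 0): 5*6 + 2*0 = 30
  (0, 6): 5*0 + 2*6 = 12
Maximum is 30 at (6, 0).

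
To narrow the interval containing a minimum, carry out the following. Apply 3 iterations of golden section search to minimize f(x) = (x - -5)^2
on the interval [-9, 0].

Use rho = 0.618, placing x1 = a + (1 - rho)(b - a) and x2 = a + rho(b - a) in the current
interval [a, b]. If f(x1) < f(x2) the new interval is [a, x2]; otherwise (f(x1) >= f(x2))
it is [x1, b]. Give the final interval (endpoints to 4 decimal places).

Golden section search for min of f(x) = (x - -5)^2 on [-9, 0].
Each step: x1 = a + (1 - rho)(b - a), x2 = a + rho(b - a); if f(x1) < f(x2) keep [a, x2], otherwise keep [x1, b].
Step 1: [-9.0000, 0.0000], x1=-5.5620 (f=0.3158), x2=-3.4380 (f=2.4398); f(x1) < f(x2) => keep [-9.0000, -3.4380]
Step 2: [-9.0000, -3.4380], x1=-6.8753 (f=3.5168), x2=-5.5627 (f=0.3166); f(x1) > f(x2) => keep [-6.8753, -3.4380]
Step 3: [-6.8753, -3.4380], x1=-5.5623 (f=0.3161), x2=-4.7511 (f=0.0620); f(x1) > f(x2) => keep [-5.5623, -3.4380]
Final interval: [-5.5623, -3.4380]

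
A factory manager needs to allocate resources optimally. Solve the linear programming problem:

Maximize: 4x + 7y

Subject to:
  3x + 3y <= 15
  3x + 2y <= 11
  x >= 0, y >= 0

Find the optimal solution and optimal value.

Feasible vertices: (0, 0), (0, 5), (1, 4), (11/3, 0)
Objective 4x + 7y at each:
  (0, 0): 0
  (0, 5): 35
  (1, 4): 32
  (11/3, 0): 44/3
Maximum is 35 at (0, 5).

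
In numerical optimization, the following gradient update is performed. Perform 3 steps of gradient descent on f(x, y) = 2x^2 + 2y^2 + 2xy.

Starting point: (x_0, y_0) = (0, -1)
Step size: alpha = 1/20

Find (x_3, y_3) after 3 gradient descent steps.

f(x,y) = 2x^2 + 2y^2 + 2xy
grad_x = 4x + 2y, grad_y = 4y + 2x
Step 1: grad = (-2, -4), (1/10, -4/5)
Step 2: grad = (-6/5, -3), (4/25, -13/20)
Step 3: grad = (-33/50, -57/25), (193/1000, -67/125)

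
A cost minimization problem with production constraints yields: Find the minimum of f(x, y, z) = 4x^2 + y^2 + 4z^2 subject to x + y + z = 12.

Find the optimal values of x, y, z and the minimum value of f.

Using Lagrange multipliers on f = 4x^2 + y^2 + 4z^2 with constraint x + y + z = 12:
Conditions: 2*4*x = lambda, 2*1*y = lambda, 2*4*z = lambda
So x = lambda/8, y = lambda/2, z = lambda/8
Substituting into constraint: lambda * (3/4) = 12
lambda = 16
x = 2, y = 8, z = 2
Minimum value = 96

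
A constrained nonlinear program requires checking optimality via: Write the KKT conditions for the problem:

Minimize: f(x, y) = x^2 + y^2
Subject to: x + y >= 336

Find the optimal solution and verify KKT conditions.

KKT conditions for min x^2 + y^2 s.t. x + y >= 336:
Stationarity: 2x = mu, 2y = mu
So x = y = mu/2.
Complementary slackness: mu*(x + y - 336) = 0
Primal feasibility: x + y >= 336; dual feasibility: mu >= 0
If mu = 0 then x = y = 0, but 0 + 0 < 336 is infeasible, so the constraint is active.
Constraint active: x + y = 2*(mu/2) = 336 => mu = 336
x = y = 168, f = 56448
Verify: stationarity 2*168 = 336 = mu; primal 168 + 168 = 336 >= 336; dual mu = 336 >= 0; complementary slackness 336*(336 - 336) = 0. All KKT conditions hold.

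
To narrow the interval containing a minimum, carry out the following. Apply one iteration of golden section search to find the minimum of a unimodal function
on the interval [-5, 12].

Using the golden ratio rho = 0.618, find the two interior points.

Golden section search on [-5, 12].
Golden ratio rho = 0.618 (approx).
Interior points:
  x_1 = -5 + (1-0.618)*17 = 1.4940
  x_2 = -5 + 0.618*17 = 5.5060
Compare f(x_1) and f(x_2) to determine which subinterval to keep.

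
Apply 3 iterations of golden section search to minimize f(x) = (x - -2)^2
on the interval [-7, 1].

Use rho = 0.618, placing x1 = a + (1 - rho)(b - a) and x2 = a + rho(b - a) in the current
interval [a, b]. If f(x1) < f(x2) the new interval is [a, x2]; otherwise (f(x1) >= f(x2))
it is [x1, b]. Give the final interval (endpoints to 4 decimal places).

Golden section search for min of f(x) = (x - -2)^2 on [-7, 1].
Each step: x1 = a + (1 - rho)(b - a), x2 = a + rho(b - a); if f(x1) < f(x2) keep [a, x2], otherwise keep [x1, b].
Step 1: [-7.0000, 1.0000], x1=-3.9440 (f=3.7791), x2=-2.0560 (f=0.0031); f(x1) > f(x2) => keep [-3.9440, 1.0000]
Step 2: [-3.9440, 1.0000], x1=-2.0554 (f=0.0031), x2=-0.8886 (f=1.2352); f(x1) < f(x2) => keep [-3.9440, -0.8886]
Step 3: [-3.9440, -0.8886], x1=-2.7768 (f=0.6035), x2=-2.0558 (f=0.0031); f(x1) > f(x2) => keep [-2.7768, -0.8886]
Final interval: [-2.7768, -0.8886]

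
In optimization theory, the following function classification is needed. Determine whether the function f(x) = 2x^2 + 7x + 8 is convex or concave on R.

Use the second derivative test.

f(x) = 2x^2 + 7x + 8
f'(x) = 4x + 7
f''(x) = 4
Since f''(x) = 4 > 0 for all x, f is convex on R.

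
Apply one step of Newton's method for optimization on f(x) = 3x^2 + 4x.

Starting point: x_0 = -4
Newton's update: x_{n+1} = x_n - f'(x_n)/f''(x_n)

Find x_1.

f(x) = 3x^2 + 4x
f'(x) = 6x + (4), f''(x) = 6
Newton step: x_1 = x_0 - f'(x_0)/f''(x_0)
f'(-4) = -20
x_1 = -4 - -20/6 = -2/3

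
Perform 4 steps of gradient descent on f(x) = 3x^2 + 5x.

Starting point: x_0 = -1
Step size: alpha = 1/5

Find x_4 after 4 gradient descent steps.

f(x) = 3x^2 + 5x, f'(x) = 6x + (5)
Step 1: f'(-1) = -1, x_1 = -1 - 1/5 * -1 = -4/5
Step 2: f'(-4/5) = 1/5, x_2 = -4/5 - 1/5 * 1/5 = -21/25
Step 3: f'(-21/25) = -1/25, x_3 = -21/25 - 1/5 * -1/25 = -104/125
Step 4: f'(-104/125) = 1/125, x_4 = -104/125 - 1/5 * 1/125 = -521/625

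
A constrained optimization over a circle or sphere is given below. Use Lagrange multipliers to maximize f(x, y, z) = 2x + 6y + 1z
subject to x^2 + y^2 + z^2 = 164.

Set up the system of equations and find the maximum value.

Lagrange conditions: 2 = 2*lambda*x, 6 = 2*lambda*y, 1 = 2*lambda*z
So x:2 = y:6 = z:1, i.e. x = 2t, y = 6t, z = 1t
Constraint: t^2*(2^2 + 6^2 + 1^2) = 164
  t^2 * 41 = 164  =>  t = sqrt(4)
Maximum = 2*2t + 6*6t + 1*1t = 41*sqrt(4) = 82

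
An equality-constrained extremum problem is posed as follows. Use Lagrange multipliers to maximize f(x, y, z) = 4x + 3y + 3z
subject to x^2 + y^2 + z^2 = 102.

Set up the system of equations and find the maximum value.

Lagrange conditions: 4 = 2*lambda*x, 3 = 2*lambda*y, 3 = 2*lambda*z
So x:4 = y:3 = z:3, i.e. x = 4t, y = 3t, z = 3t
Constraint: t^2*(4^2 + 3^2 + 3^2) = 102
  t^2 * 34 = 102  =>  t = sqrt(3)
Maximum = 4*4t + 3*3t + 3*3t = 34*sqrt(3) = sqrt(3468)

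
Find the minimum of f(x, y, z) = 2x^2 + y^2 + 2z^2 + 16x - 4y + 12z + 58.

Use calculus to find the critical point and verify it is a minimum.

f(x,y,z) = 2x^2 + y^2 + 2z^2 + 16x - 4y + 12z + 58
df/dx = 4x + (16) = 0 => x = -4
df/dy = 2y + (-4) = 0 => y = 2
df/dz = 4z + (12) = 0 => z = -3
f(-4,2,-3) = 2*(-4)^2 + 1*(2)^2 + 2*(-3)^2 + 16*(-4) + -4*(2) + 12*(-3) + 58 = 4
Hessian is diagonal with entries 4, 2, 4 > 0, confirmed minimum.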